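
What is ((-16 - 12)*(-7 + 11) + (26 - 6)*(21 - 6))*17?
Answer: 3196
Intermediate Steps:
((-16 - 12)*(-7 + 11) + (26 - 6)*(21 - 6))*17 = (-28*4 + 20*15)*17 = (-112 + 300)*17 = 188*17 = 3196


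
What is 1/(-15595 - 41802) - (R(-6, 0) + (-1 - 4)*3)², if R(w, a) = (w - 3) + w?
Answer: -51657301/57397 ≈ -900.00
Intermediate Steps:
R(w, a) = -3 + 2*w (R(w, a) = (-3 + w) + w = -3 + 2*w)
1/(-15595 - 41802) - (R(-6, 0) + (-1 - 4)*3)² = 1/(-15595 - 41802) - ((-3 + 2*(-6)) + (-1 - 4)*3)² = 1/(-57397) - ((-3 - 12) - 5*3)² = -1/57397 - (-15 - 15)² = -1/57397 - 1*(-30)² = -1/57397 - 1*900 = -1/57397 - 900 = -51657301/57397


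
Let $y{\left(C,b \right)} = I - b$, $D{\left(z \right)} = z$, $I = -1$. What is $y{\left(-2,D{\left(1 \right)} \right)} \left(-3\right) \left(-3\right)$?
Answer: $-18$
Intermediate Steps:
$y{\left(C,b \right)} = -1 - b$
$y{\left(-2,D{\left(1 \right)} \right)} \left(-3\right) \left(-3\right) = \left(-1 - 1\right) \left(-3\right) \left(-3\right) = \left(-2\right) \left(-3\right) \left(-3\right) = 6 \left(-3\right) = -18$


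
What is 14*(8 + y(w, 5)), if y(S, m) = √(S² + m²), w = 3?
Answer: 112 + 14*√34 ≈ 193.63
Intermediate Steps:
14*(8 + y(w, 5)) = 14*(8 + √(3² + 5²)) = 14*(8 + √(9 + 25)) = 14*(8 + √34) = 112 + 14*√34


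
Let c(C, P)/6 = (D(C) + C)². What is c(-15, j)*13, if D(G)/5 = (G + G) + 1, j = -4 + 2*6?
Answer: 1996800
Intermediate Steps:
j = 8 (j = -4 + 12 = 8)
D(G) = 5 + 10*G (D(G) = 5*((G + G) + 1) = 5*(2*G + 1) = 5*(1 + 2*G) = 5 + 10*G)
c(C, P) = 6*(5 + 11*C)² (c(C, P) = 6*((5 + 10*C) + C)² = 6*(5 + 11*C)²)
c(-15, j)*13 = (6*(5 + 11*(-15))²)*13 = (6*(5 - 165)²)*13 = (6*(-160)²)*13 = (6*25600)*13 = 153600*13 = 1996800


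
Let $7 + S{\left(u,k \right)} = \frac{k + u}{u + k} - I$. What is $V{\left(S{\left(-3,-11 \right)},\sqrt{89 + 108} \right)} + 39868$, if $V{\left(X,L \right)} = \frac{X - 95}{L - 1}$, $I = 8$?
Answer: $\frac{7814019}{196} - \frac{109 \sqrt{197}}{196} \approx 39860.0$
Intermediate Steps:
$S{\left(u,k \right)} = -14$ ($S{\left(u,k \right)} = -7 + \left(\frac{k + u}{u + k} - 8\right) = -7 - \left(8 - \frac{k + u}{k + u}\right) = -7 + \left(1 - 8\right) = -7 - 7 = -14$)
$V{\left(X,L \right)} = \frac{-95 + X}{-1 + L}$
$V{\left(S{\left(-3,-11 \right)},\sqrt{89 + 108} \right)} + 39868 = \frac{-95 - 14}{-1 + \sqrt{89 + 108}} + 39868 = \frac{1}{-1 + \sqrt{197}} \left(-109\right) + 39868 = - \frac{109}{-1 + \sqrt{197}} + 39868 = 39868 - \frac{109}{-1 + \sqrt{197}}$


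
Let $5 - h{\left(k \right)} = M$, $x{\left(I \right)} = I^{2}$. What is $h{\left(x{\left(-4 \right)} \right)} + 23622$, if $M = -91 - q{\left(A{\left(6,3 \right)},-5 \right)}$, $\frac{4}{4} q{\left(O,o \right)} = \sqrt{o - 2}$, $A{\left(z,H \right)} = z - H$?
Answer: $23718 + i \sqrt{7} \approx 23718.0 + 2.6458 i$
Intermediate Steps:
$q{\left(O,o \right)} = \sqrt{-2 + o}$ ($q{\left(O,o \right)} = \sqrt{o - 2} = \sqrt{-2 + o}$)
$M = -91 - i \sqrt{7}$ ($M = -91 - \sqrt{-2 - 5} = -91 - \sqrt{-7} = -91 - i \sqrt{7} \approx -91.0 - 2.6458 i$)
$h{\left(k \right)} = 96 + i \sqrt{7}$ ($h{\left(k \right)} = 5 - \left(-91 - i \sqrt{7}\right) = 5 + \left(91 + i \sqrt{7}\right) = 96 + i \sqrt{7}$)
$h{\left(x{\left(-4 \right)} \right)} + 23622 = \left(96 + i \sqrt{7}\right) + 23622 = 23718 + i \sqrt{7}$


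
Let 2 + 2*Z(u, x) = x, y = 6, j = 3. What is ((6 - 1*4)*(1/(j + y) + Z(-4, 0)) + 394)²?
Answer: 12460900/81 ≈ 1.5384e+5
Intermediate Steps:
Z(u, x) = -1 + x/2
((6 - 1*4)*(1/(j + y) + Z(-4, 0)) + 394)² = ((6 - 1*4)*(1/(3 + 6) + (-1 + (½)*0)) + 394)² = ((6 - 4)*(1/9 + (-1 + 0)) + 394)² = (2*(⅑ - 1) + 394)² = (2*(-8/9) + 394)² = (-16/9 + 394)² = (3530/9)² = 12460900/81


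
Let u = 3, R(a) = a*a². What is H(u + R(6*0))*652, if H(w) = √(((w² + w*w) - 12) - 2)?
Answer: 1304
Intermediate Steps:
R(a) = a³
H(w) = √(-14 + 2*w²) (H(w) = √(((w² + w²) - 12) - 2) = √((2*w² - 12) - 2) = √((-12 + 2*w²) - 2) = √(-14 + 2*w²))
H(u + R(6*0))*652 = √(-14 + 2*(3 + (6*0)³)²)*652 = √(-14 + 2*(3 + 0³)²)*652 = √(-14 + 2*(3 + 0)²)*652 = √(-14 + 2*3²)*652 = √(-14 + 2*9)*652 = √(-14 + 18)*652 = √4*652 = 2*652 = 1304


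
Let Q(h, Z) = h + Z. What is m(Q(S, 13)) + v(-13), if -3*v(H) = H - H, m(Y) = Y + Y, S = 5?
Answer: 36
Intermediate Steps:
Q(h, Z) = Z + h
m(Y) = 2*Y
v(H) = 0 (v(H) = -(H - H)/3 = -⅓*0 = 0)
m(Q(S, 13)) + v(-13) = 2*(13 + 5) + 0 = 2*18 + 0 = 36 + 0 = 36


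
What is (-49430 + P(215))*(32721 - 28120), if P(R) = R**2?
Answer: -14746205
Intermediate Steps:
(-49430 + P(215))*(32721 - 28120) = (-49430 + 215**2)*(32721 - 28120) = (-49430 + 46225)*4601 = -3205*4601 = -14746205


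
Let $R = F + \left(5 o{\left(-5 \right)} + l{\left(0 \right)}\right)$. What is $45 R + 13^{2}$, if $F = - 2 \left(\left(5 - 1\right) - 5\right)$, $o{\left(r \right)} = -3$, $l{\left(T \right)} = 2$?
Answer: $-326$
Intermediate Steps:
$F = 2$ ($F = - 2 \left(4 - 5\right) = \left(-2\right) \left(-1\right) = 2$)
$R = -11$ ($R = 2 + \left(5 \left(-3\right) + 2\right) = 2 + \left(-15 + 2\right) = 2 - 13 = -11$)
$45 R + 13^{2} = 45 \left(-11\right) + 13^{2} = -495 + 169 = -326$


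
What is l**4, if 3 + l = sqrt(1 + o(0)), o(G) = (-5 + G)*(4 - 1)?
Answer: (3 - I*sqrt(14))**4 ≈ -479.0 + 224.5*I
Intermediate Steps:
o(G) = -15 + 3*G (o(G) = (-5 + G)*3 = -15 + 3*G)
l = -3 + I*sqrt(14) (l = -3 + sqrt(1 + (-15 + 3*0)) = -3 + sqrt(1 + (-15 + 0)) = -3 + sqrt(1 - 15) = -3 + sqrt(-14) = -3 + I*sqrt(14) ≈ -3.0 + 3.7417*I)
l**4 = (-3 + I*sqrt(14))**4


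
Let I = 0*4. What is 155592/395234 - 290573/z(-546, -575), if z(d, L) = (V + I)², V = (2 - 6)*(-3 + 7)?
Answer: -57402248765/50589952 ≈ -1134.7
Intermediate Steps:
I = 0
V = -16 (V = -4*4 = -16)
z(d, L) = 256 (z(d, L) = (-16 + 0)² = (-16)² = 256)
155592/395234 - 290573/z(-546, -575) = 155592/395234 - 290573/256 = 155592*(1/395234) - 290573*1/256 = 77796/197617 - 290573/256 = -57402248765/50589952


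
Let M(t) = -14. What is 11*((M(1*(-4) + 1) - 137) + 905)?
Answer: 8294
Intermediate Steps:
11*((M(1*(-4) + 1) - 137) + 905) = 11*((-14 - 137) + 905) = 11*(-151 + 905) = 11*754 = 8294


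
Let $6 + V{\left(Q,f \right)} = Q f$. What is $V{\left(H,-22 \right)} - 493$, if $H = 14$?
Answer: $-807$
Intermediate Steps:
$V{\left(Q,f \right)} = -6 + Q f$
$V{\left(H,-22 \right)} - 493 = \left(-6 + 14 \left(-22\right)\right) - 493 = \left(-6 - 308\right) - 493 = -314 - 493 = -807$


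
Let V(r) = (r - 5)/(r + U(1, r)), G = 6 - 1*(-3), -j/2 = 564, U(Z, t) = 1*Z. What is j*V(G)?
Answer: -2256/5 ≈ -451.20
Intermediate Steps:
U(Z, t) = Z
j = -1128 (j = -2*564 = -1128)
G = 9 (G = 6 + 3 = 9)
V(r) = (-5 + r)/(1 + r) (V(r) = (r - 5)/(r + 1) = (-5 + r)/(1 + r))
j*V(G) = -1128*(-5 + 9)/(1 + 9) = -1128*4/10 = -564*4/5 = -1128*2/5 = -2256/5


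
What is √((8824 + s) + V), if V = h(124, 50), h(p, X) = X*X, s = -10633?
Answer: √691 ≈ 26.287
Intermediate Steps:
h(p, X) = X²
V = 2500 (V = 50² = 2500)
√((8824 + s) + V) = √((8824 - 10633) + 2500) = √(-1809 + 2500) = √691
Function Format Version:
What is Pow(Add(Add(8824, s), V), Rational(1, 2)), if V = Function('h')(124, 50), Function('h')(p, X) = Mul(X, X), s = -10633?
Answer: Pow(691, Rational(1, 2)) ≈ 26.287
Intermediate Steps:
Function('h')(p, X) = Pow(X, 2)
V = 2500 (V = Pow(50, 2) = 2500)
Pow(Add(Add(8824, s), V), Rational(1, 2)) = Pow(Add(Add(8824, -10633), 2500), Rational(1, 2)) = Pow(Add(-1809, 2500), Rational(1, 2)) = Pow(691, Rational(1, 2))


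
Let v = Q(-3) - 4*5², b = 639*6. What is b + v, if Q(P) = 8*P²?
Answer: 3806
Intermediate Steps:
b = 3834
v = -28 (v = 8*(-3)² - 4*5² = 8*9 - 4*25 = 72 - 100 = -28)
b + v = 3834 - 28 = 3806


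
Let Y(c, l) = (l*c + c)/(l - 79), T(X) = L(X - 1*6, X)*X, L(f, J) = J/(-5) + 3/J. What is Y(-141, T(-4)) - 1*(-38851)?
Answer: 1282130/33 ≈ 38852.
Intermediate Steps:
L(f, J) = 3/J - J/5 (L(f, J) = J*(-⅕) + 3/J = -J/5 + 3/J = 3/J - J/5)
T(X) = X*(3/X - X/5) (T(X) = (3/X - X/5)*X = X*(3/X - X/5))
Y(c, l) = (c + c*l)/(-79 + l) (Y(c, l) = (c*l + c)/(-79 + l) = (c + c*l)/(-79 + l))
Y(-141, T(-4)) - 1*(-38851) = -141*(1 + (3 - ⅕*(-4)²))/(-79 + (3 - ⅕*(-4)²)) - 1*(-38851) = -141*(1 + (3 - ⅕*16))/(-79 + (3 - ⅕*16)) + 38851 = -141*(1 + (3 - 16/5))/(-79 + (3 - 16/5)) + 38851 = -141*(1 - ⅕)/(-79 - ⅕) + 38851 = -141*⅘/(-396/5) + 38851 = -141*(-5/396)*⅘ + 38851 = 47/33 + 38851 = 1282130/33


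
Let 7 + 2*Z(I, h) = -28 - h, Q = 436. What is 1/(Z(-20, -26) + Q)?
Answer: 2/863 ≈ 0.0023175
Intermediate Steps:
Z(I, h) = -35/2 - h/2 (Z(I, h) = -7/2 + (-28 - h)/2 = -7/2 + (-14 - h/2) = -35/2 - h/2)
1/(Z(-20, -26) + Q) = 1/((-35/2 - 1/2*(-26)) + 436) = 1/((-35/2 + 13) + 436) = 1/(-9/2 + 436) = 1/(863/2) = 2/863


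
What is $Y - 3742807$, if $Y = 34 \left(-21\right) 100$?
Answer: $-3814207$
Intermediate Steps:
$Y = -71400$ ($Y = \left(-714\right) 100 = -71400$)
$Y - 3742807 = -71400 - 3742807 = -3814207$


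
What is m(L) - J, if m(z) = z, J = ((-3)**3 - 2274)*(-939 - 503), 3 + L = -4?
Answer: -3318049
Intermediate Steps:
L = -7 (L = -3 - 4 = -7)
J = 3318042 (J = (-27 - 2274)*(-1442) = -2301*(-1442) = 3318042)
m(L) - J = -7 - 1*3318042 = -7 - 3318042 = -3318049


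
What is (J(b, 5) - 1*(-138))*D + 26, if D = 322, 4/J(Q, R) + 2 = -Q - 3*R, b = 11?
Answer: 44416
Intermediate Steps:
J(Q, R) = 4/(-2 - Q - 3*R) (J(Q, R) = 4/(-2 + (-Q - 3*R)) = 4/(-2 - Q - 3*R))
(J(b, 5) - 1*(-138))*D + 26 = (-4/(2 + 11 + 3*5) - 1*(-138))*322 + 26 = (-4/(2 + 11 + 15) + 138)*322 + 26 = (-4/28 + 138)*322 + 26 = (-4*1/28 + 138)*322 + 26 = (-1/7 + 138)*322 + 26 = (965/7)*322 + 26 = 44390 + 26 = 44416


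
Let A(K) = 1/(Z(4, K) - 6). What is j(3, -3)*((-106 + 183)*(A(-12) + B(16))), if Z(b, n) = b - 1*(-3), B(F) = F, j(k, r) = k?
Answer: 3927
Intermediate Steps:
Z(b, n) = 3 + b (Z(b, n) = b + 3 = 3 + b)
A(K) = 1 (A(K) = 1/((3 + 4) - 6) = 1/(7 - 6) = 1/1 = 1)
j(3, -3)*((-106 + 183)*(A(-12) + B(16))) = 3*((-106 + 183)*(1 + 16)) = 3*(77*17) = 3*1309 = 3927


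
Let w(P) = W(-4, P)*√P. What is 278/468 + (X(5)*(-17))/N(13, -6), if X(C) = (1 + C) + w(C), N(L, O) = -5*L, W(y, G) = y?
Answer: 2531/1170 - 68*√5/65 ≈ -0.17602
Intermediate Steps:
w(P) = -4*√P
X(C) = 1 + C - 4*√C (X(C) = (1 + C) - 4*√C = 1 + C - 4*√C)
278/468 + (X(5)*(-17))/N(13, -6) = 278/468 + ((1 + 5 - 4*√5)*(-17))/((-5*13)) = 278*(1/468) + ((6 - 4*√5)*(-17))/(-65) = 139/234 + (-102 + 68*√5)*(-1/65) = 139/234 + (102/65 - 68*√5/65) = 2531/1170 - 68*√5/65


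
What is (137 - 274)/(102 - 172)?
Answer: 137/70 ≈ 1.9571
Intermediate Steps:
(137 - 274)/(102 - 172) = -137/(-70) = -137*(-1/70) = 137/70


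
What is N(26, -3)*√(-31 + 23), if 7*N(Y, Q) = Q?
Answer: -6*I*√2/7 ≈ -1.2122*I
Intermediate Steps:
N(Y, Q) = Q/7
N(26, -3)*√(-31 + 23) = ((⅐)*(-3))*√(-31 + 23) = -6*I*√2/7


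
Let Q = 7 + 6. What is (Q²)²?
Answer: 28561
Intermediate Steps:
Q = 13
(Q²)² = (13²)² = 169² = 28561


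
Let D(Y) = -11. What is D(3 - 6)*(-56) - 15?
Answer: 601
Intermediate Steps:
D(3 - 6)*(-56) - 15 = -11*(-56) - 15 = 616 - 15 = 601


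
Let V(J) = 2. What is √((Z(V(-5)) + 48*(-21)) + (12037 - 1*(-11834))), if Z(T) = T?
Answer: √22865 ≈ 151.21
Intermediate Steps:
√((Z(V(-5)) + 48*(-21)) + (12037 - 1*(-11834))) = √((2 + 48*(-21)) + (12037 - 1*(-11834))) = √((2 - 1008) + (12037 + 11834)) = √(-1006 + 23871) = √22865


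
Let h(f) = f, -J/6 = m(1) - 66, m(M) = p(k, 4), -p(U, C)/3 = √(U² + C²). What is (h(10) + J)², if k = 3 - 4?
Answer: 170344 + 14616*√17 ≈ 2.3061e+5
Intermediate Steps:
k = -1
p(U, C) = -3*√(C² + U²) (p(U, C) = -3*√(U² + C²) = -3*√(C² + U²))
m(M) = -3*√17 (m(M) = -3*√(4² + (-1)²) = -3*√(16 + 1) = -3*√17)
J = 396 + 18*√17 (J = -6*(-3*√17 - 66) = -6*(-66 - 3*√17) = 396 + 18*√17 ≈ 470.22)
(h(10) + J)² = (10 + (396 + 18*√17))² = (406 + 18*√17)²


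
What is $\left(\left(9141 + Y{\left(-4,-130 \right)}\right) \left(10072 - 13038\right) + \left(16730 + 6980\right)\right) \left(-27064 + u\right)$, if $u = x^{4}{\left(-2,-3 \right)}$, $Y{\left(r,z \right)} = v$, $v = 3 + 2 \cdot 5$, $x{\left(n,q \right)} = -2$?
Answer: $733732556592$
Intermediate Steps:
$v = 13$ ($v = 3 + 10 = 13$)
$Y{\left(r,z \right)} = 13$
$u = 16$ ($u = \left(-2\right)^{4} = 16$)
$\left(\left(9141 + Y{\left(-4,-130 \right)}\right) \left(10072 - 13038\right) + \left(16730 + 6980\right)\right) \left(-27064 + u\right) = \left(\left(9141 + 13\right) \left(10072 - 13038\right) + \left(16730 + 6980\right)\right) \left(-27064 + 16\right) = \left(9154 \left(-2966\right) + 23710\right) \left(-27048\right) = \left(-27150764 + 23710\right) \left(-27048\right) = \left(-27127054\right) \left(-27048\right) = 733732556592$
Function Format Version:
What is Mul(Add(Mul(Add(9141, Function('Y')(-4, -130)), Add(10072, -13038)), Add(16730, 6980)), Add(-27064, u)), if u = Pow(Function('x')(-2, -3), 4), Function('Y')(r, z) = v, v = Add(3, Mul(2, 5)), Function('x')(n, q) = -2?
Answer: 733732556592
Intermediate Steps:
v = 13 (v = Add(3, 10) = 13)
Function('Y')(r, z) = 13
u = 16 (u = Pow(-2, 4) = 16)
Mul(Add(Mul(Add(9141, Function('Y')(-4, -130)), Add(10072, -13038)), Add(16730, 6980)), Add(-27064, u)) = Mul(Add(Mul(Add(9141, 13), Add(10072, -13038)), Add(16730, 6980)), Add(-27064, 16)) = Mul(Add(Mul(9154, -2966), 23710), -27048) = Mul(Add(-27150764, 23710), -27048) = Mul(-27127054, -27048) = 733732556592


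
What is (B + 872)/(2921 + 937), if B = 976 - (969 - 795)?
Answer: 279/643 ≈ 0.43390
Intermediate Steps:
B = 802 (B = 976 - 1*174 = 976 - 174 = 802)
(B + 872)/(2921 + 937) = (802 + 872)/(2921 + 937) = 1674/3858 = 1674*(1/3858) = 279/643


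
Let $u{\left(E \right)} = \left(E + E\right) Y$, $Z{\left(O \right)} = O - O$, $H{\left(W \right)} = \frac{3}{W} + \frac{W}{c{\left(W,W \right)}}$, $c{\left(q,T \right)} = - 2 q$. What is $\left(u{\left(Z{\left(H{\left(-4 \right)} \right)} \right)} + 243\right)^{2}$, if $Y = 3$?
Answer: $59049$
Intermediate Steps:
$H{\left(W \right)} = - \frac{1}{2} + \frac{3}{W}$ ($H{\left(W \right)} = \frac{3}{W} + \frac{W}{\left(-2\right) W} = \frac{3}{W} + W \left(- \frac{1}{2 W}\right) = \frac{3}{W} - \frac{1}{2} = - \frac{1}{2} + \frac{3}{W}$)
$Z{\left(O \right)} = 0$
$u{\left(E \right)} = 6 E$ ($u{\left(E \right)} = \left(E + E\right) 3 = 2 E 3 = 6 E$)
$\left(u{\left(Z{\left(H{\left(-4 \right)} \right)} \right)} + 243\right)^{2} = \left(6 \cdot 0 + 243\right)^{2} = \left(0 + 243\right)^{2} = 243^{2} = 59049$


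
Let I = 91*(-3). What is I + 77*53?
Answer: 3808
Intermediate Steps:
I = -273
I + 77*53 = -273 + 77*53 = -273 + 4081 = 3808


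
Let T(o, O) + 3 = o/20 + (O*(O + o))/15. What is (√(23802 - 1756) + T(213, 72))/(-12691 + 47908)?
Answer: 3057/78260 + √22046/35217 ≈ 0.043278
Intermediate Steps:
T(o, O) = -3 + o/20 + O*(O + o)/15 (T(o, O) = -3 + (o/20 + (O*(O + o))/15) = -3 + (o*(1/20) + (O*(O + o))*(1/15)) = -3 + (o/20 + O*(O + o)/15) = -3 + o/20 + O*(O + o)/15)
(√(23802 - 1756) + T(213, 72))/(-12691 + 47908) = (√(23802 - 1756) + (-3 + (1/15)*72² + (1/20)*213 + (1/15)*72*213))/(-12691 + 47908) = (√22046 + (-3 + (1/15)*5184 + 213/20 + 5112/5))/35217 = (√22046 + (-3 + 1728/5 + 213/20 + 5112/5))*(1/35217) = (√22046 + 27513/20)*(1/35217) = (27513/20 + √22046)*(1/35217) = 3057/78260 + √22046/35217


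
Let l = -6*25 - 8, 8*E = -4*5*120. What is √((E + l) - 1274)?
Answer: 2*I*√433 ≈ 41.617*I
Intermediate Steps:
E = -300 (E = (-4*5*120)/8 = (-20*120)/8 = (⅛)*(-2400) = -300)
l = -158 (l = -150 - 8 = -158)
√((E + l) - 1274) = √((-300 - 158) - 1274) = √(-458 - 1274) = √(-1732) = 2*I*√433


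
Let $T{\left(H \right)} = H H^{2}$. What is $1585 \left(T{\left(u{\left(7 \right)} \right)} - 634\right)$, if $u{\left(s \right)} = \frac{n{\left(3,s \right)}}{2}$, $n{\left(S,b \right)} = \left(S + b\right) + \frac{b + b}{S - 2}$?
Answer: $1733990$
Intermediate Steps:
$n{\left(S,b \right)} = S + b + \frac{2 b}{-2 + S}$ ($n{\left(S,b \right)} = \left(S + b\right) + \frac{2 b}{-2 + S} = S + b + \frac{2 b}{-2 + S}$)
$u{\left(s \right)} = \frac{3}{2} + \frac{3 s}{2}$ ($u{\left(s \right)} = \frac{3 \frac{1}{-2 + 3} \left(-2 + 3 + s\right)}{2} = \frac{3 \left(1 + s\right)}{1} \cdot \frac{1}{2} = 3 \cdot 1 \left(1 + s\right) \frac{1}{2} = \left(3 + 3 s\right) \frac{1}{2} = \frac{3}{2} + \frac{3 s}{2}$)
$T{\left(H \right)} = H^{3}$
$1585 \left(T{\left(u{\left(7 \right)} \right)} - 634\right) = 1585 \left(\left(\frac{3}{2} + \frac{3}{2} \cdot 7\right)^{3} - 634\right) = 1585 \left(\left(\frac{3}{2} + \frac{21}{2}\right)^{3} - 634\right) = 1585 \left(12^{3} - 634\right) = 1585 \left(1728 - 634\right) = 1585 \cdot 1094 = 1733990$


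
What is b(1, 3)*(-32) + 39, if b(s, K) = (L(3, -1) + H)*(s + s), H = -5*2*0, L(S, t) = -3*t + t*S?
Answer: 39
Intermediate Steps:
L(S, t) = -3*t + S*t
H = 0 (H = -10*0 = 0)
b(s, K) = 0 (b(s, K) = (-(-3 + 3) + 0)*(s + s) = (-1*0 + 0)*(2*s) = (0 + 0)*(2*s) = 0*(2*s) = 0)
b(1, 3)*(-32) + 39 = 0*(-32) + 39 = 0 + 39 = 39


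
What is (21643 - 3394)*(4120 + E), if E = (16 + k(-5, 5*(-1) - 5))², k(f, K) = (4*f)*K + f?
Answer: 887649609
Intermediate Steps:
k(f, K) = f + 4*K*f (k(f, K) = 4*K*f + f = f + 4*K*f)
E = 44521 (E = (16 - 5*(1 + 4*(5*(-1) - 5)))² = (16 - 5*(1 + 4*(-5 - 5)))² = (16 - 5*(1 + 4*(-10)))² = (16 - 5*(1 - 40))² = (16 - 5*(-39))² = (16 + 195)² = 211² = 44521)
(21643 - 3394)*(4120 + E) = (21643 - 3394)*(4120 + 44521) = 18249*48641 = 887649609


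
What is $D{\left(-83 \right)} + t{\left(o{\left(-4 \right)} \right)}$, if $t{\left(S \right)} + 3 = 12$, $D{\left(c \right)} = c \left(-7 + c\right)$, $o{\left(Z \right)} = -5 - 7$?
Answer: $7479$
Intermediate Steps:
$o{\left(Z \right)} = -12$
$t{\left(S \right)} = 9$ ($t{\left(S \right)} = -3 + 12 = 9$)
$D{\left(-83 \right)} + t{\left(o{\left(-4 \right)} \right)} = - 83 \left(-7 - 83\right) + 9 = \left(-83\right) \left(-90\right) + 9 = 7470 + 9 = 7479$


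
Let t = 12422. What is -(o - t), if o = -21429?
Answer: 33851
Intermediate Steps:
-(o - t) = -(-21429 - 1*12422) = -(-21429 - 12422) = -1*(-33851) = 33851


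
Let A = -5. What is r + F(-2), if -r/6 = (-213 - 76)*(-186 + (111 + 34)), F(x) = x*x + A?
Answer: -71095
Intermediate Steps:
F(x) = -5 + x**2 (F(x) = x*x - 5 = x**2 - 5 = -5 + x**2)
r = -71094 (r = -6*(-213 - 76)*(-186 + (111 + 34)) = -(-1734)*(-186 + 145) = -(-1734)*(-41) = -6*11849 = -71094)
r + F(-2) = -71094 + (-5 + (-2)**2) = -71094 + (-5 + 4) = -71094 - 1 = -71095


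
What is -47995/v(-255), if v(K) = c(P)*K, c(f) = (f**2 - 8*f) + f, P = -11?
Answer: 9599/10098 ≈ 0.95058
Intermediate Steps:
c(f) = f**2 - 7*f
v(K) = 198*K (v(K) = (-11*(-7 - 11))*K = (-11*(-18))*K = 198*K)
-47995/v(-255) = -47995/(198*(-255)) = -47995/(-50490) = -47995*(-1/50490) = 9599/10098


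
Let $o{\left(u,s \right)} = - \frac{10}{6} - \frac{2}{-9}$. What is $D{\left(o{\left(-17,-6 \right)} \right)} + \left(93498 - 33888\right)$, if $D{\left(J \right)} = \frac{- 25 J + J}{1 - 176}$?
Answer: $\frac{31295146}{525} \approx 59610.0$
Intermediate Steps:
$o{\left(u,s \right)} = - \frac{13}{9}$ ($o{\left(u,s \right)} = \left(-10\right) \frac{1}{6} - - \frac{2}{9} = - \frac{5}{3} + \frac{2}{9} = - \frac{13}{9}$)
$D{\left(J \right)} = \frac{24 J}{175}$ ($D{\left(J \right)} = \frac{\left(-24\right) J}{-175} = - 24 J \left(- \frac{1}{175}\right) = \frac{24 J}{175}$)
$D{\left(o{\left(-17,-6 \right)} \right)} + \left(93498 - 33888\right) = \frac{24}{175} \left(- \frac{13}{9}\right) + \left(93498 - 33888\right) = - \frac{104}{525} + 59610 = \frac{31295146}{525}$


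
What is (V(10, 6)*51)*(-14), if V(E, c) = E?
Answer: -7140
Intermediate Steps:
(V(10, 6)*51)*(-14) = (10*51)*(-14) = 510*(-14) = -7140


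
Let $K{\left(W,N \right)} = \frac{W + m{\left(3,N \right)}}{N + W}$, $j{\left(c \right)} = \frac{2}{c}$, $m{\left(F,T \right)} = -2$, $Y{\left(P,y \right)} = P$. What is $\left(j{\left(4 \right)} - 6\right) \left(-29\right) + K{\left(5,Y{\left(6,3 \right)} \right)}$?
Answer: $\frac{3515}{22} \approx 159.77$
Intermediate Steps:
$K{\left(W,N \right)} = \frac{-2 + W}{N + W}$ ($K{\left(W,N \right)} = \frac{W - 2}{N + W} = \frac{-2 + W}{N + W}$)
$\left(j{\left(4 \right)} - 6\right) \left(-29\right) + K{\left(5,Y{\left(6,3 \right)} \right)} = \left(\frac{2}{4} - 6\right) \left(-29\right) + \frac{-2 + 5}{6 + 5} = \left(2 \cdot \frac{1}{4} - 6\right) \left(-29\right) + \frac{1}{11} \cdot 3 = \left(\frac{1}{2} - 6\right) \left(-29\right) + \frac{1}{11} \cdot 3 = \left(- \frac{11}{2}\right) \left(-29\right) + \frac{3}{11} = \frac{319}{2} + \frac{3}{11} = \frac{3515}{22}$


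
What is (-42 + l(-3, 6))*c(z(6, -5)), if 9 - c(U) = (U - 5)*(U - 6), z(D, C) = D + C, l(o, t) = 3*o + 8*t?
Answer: 33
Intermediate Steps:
z(D, C) = C + D
c(U) = 9 - (-6 + U)*(-5 + U) (c(U) = 9 - (U - 5)*(U - 6) = 9 - (-5 + U)*(-6 + U) = 9 - (-6 + U)*(-5 + U))
(-42 + l(-3, 6))*c(z(6, -5)) = (-42 + (3*(-3) + 8*6))*(-21 - (-5 + 6)² + 11*(-5 + 6)) = (-42 + (-9 + 48))*(-21 - 1*1² + 11*1) = (-42 + 39)*(-21 - 1*1 + 11) = -3*(-21 - 1 + 11) = -3*(-11) = 33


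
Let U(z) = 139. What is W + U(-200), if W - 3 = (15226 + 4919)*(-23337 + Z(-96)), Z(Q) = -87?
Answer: -471876338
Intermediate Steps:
W = -471876477 (W = 3 + (15226 + 4919)*(-23337 - 87) = 3 + 20145*(-23424) = 3 - 471876480 = -471876477)
W + U(-200) = -471876477 + 139 = -471876338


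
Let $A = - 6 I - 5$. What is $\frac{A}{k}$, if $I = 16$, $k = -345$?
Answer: $\frac{101}{345} \approx 0.29275$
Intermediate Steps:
$A = -101$ ($A = \left(-6\right) 16 - 5 = -96 - 5 = -101$)
$\frac{A}{k} = - \frac{101}{-345} = \left(-101\right) \left(- \frac{1}{345}\right) = \frac{101}{345}$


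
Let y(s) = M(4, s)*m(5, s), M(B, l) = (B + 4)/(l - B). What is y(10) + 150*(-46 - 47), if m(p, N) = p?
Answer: -41830/3 ≈ -13943.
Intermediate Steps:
M(B, l) = (4 + B)/(l - B)
y(s) = 40/(-4 + s) (y(s) = ((4 + 4)/(s - 1*4))*5 = (8/(s - 4))*5 = (8/(-4 + s))*5 = 40/(-4 + s))
y(10) + 150*(-46 - 47) = 40/(-4 + 10) + 150*(-46 - 47) = 40/6 + 150*(-93) = 40*(1/6) - 13950 = 20/3 - 13950 = -41830/3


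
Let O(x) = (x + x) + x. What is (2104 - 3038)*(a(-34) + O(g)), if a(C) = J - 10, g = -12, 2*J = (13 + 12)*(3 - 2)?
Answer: 31289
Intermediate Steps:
J = 25/2 (J = ((13 + 12)*(3 - 2))/2 = (25*1)/2 = (½)*25 = 25/2 ≈ 12.500)
a(C) = 5/2 (a(C) = 25/2 - 10 = 5/2)
O(x) = 3*x (O(x) = 2*x + x = 3*x)
(2104 - 3038)*(a(-34) + O(g)) = (2104 - 3038)*(5/2 + 3*(-12)) = -934*(5/2 - 36) = -934*(-67/2) = 31289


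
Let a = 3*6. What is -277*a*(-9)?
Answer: 44874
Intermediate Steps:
a = 18
-277*a*(-9) = -4986*(-9) = -277*(-162) = 44874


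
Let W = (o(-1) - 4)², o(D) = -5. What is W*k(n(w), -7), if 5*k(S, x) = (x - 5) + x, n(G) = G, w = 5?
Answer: -1539/5 ≈ -307.80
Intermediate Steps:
k(S, x) = -1 + 2*x/5 (k(S, x) = ((x - 5) + x)/5 = ((-5 + x) + x)/5 = (-5 + 2*x)/5 = -1 + 2*x/5)
W = 81 (W = (-5 - 4)² = (-9)² = 81)
W*k(n(w), -7) = 81*(-1 + (⅖)*(-7)) = 81*(-1 - 14/5) = 81*(-19/5) = -1539/5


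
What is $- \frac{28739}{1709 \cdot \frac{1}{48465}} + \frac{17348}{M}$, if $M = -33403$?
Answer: $- \frac{46524918363637}{57085727} \approx -8.15 \cdot 10^{5}$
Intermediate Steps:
$- \frac{28739}{1709 \cdot \frac{1}{48465}} + \frac{17348}{M} = - \frac{28739}{1709 \cdot \frac{1}{48465}} + \frac{17348}{-33403} = - \frac{28739}{1709 \cdot \frac{1}{48465}} + 17348 \left(- \frac{1}{33403}\right) = - \frac{28739}{\frac{1709}{48465}} - \frac{17348}{33403} = \left(-28739\right) \frac{48465}{1709} - \frac{17348}{33403} = - \frac{1392835635}{1709} - \frac{17348}{33403} = - \frac{46524918363637}{57085727}$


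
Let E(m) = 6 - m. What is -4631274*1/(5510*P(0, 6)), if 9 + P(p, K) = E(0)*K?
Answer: -257293/8265 ≈ -31.130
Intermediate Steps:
P(p, K) = -9 + 6*K (P(p, K) = -9 + (6 - 1*0)*K = -9 + (6 + 0)*K = -9 + 6*K)
-4631274*1/(5510*P(0, 6)) = -4631274*1/(5510*(-9 + 6*6)) = -4631274*1/(5510*(-9 + 36)) = -4631274/(5510*27) = -4631274/148770 = -4631274*1/148770 = -257293/8265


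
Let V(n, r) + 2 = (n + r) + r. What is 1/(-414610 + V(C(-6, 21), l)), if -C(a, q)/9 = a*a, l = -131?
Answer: -1/415198 ≈ -2.4085e-6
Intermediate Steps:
C(a, q) = -9*a**2 (C(a, q) = -9*a*a = -9*a**2)
V(n, r) = -2 + n + 2*r (V(n, r) = -2 + ((n + r) + r) = -2 + (n + 2*r) = -2 + n + 2*r)
1/(-414610 + V(C(-6, 21), l)) = 1/(-414610 + (-2 - 9*(-6)**2 + 2*(-131))) = 1/(-414610 + (-2 - 9*36 - 262)) = 1/(-414610 + (-2 - 324 - 262)) = 1/(-414610 - 588) = 1/(-415198) = -1/415198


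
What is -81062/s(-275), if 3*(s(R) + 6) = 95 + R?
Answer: 40531/33 ≈ 1228.2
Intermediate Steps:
s(R) = 77/3 + R/3 (s(R) = -6 + (95 + R)/3 = -6 + (95/3 + R/3) = 77/3 + R/3)
-81062/s(-275) = -81062/(77/3 + (⅓)*(-275)) = -81062/(77/3 - 275/3) = -81062/(-66) = -81062*(-1/66) = 40531/33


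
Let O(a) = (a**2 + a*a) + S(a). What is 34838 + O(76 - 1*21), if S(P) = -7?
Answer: 40881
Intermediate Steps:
O(a) = -7 + 2*a**2 (O(a) = (a**2 + a*a) - 7 = (a**2 + a**2) - 7 = 2*a**2 - 7 = -7 + 2*a**2)
34838 + O(76 - 1*21) = 34838 + (-7 + 2*(76 - 1*21)**2) = 34838 + (-7 + 2*(76 - 21)**2) = 34838 + (-7 + 2*55**2) = 34838 + (-7 + 2*3025) = 34838 + (-7 + 6050) = 34838 + 6043 = 40881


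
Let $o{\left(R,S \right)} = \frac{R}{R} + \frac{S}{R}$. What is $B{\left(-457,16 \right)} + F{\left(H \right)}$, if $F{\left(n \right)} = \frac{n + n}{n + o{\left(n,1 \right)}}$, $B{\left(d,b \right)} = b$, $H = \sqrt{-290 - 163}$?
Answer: $\frac{3685624}{204757} + \frac{906 i \sqrt{453}}{204757} \approx 18.0 + 0.094176 i$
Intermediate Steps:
$H = i \sqrt{453}$ ($H = \sqrt{-453} = i \sqrt{453} \approx 21.284 i$)
$o{\left(R,S \right)} = 1 + \frac{S}{R}$
$F{\left(n \right)} = \frac{2 n}{n + \frac{1 + n}{n}}$ ($F{\left(n \right)} = \frac{n + n}{n + \frac{n + 1}{n}} = \frac{2 n}{n + \frac{1 + n}{n}}$)
$B{\left(-457,16 \right)} + F{\left(H \right)} = 16 + \frac{2 \left(i \sqrt{453}\right)^{2}}{1 + i \sqrt{453} + \left(i \sqrt{453}\right)^{2}} = 16 + 2 \left(-453\right) \frac{1}{1 + i \sqrt{453} - 453} = 16 + 2 \left(-453\right) \frac{1}{-452 + i \sqrt{453}} = 16 - \frac{906}{-452 + i \sqrt{453}}$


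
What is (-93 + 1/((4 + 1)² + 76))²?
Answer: 88209664/10201 ≈ 8647.2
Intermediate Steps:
(-93 + 1/((4 + 1)² + 76))² = (-93 + 1/(5² + 76))² = (-93 + 1/(25 + 76))² = (-93 + 1/101)² = (-9392/101)² = 88209664/10201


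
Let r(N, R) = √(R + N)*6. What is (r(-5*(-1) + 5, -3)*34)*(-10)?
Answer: -2040*√7 ≈ -5397.3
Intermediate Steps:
r(N, R) = 6*√(N + R) (r(N, R) = √(N + R)*6 = 6*√(N + R))
(r(-5*(-1) + 5, -3)*34)*(-10) = ((6*√((-5*(-1) + 5) - 3))*34)*(-10) = ((6*√((5 + 5) - 3))*34)*(-10) = ((6*√(10 - 3))*34)*(-10) = ((6*√7)*34)*(-10) = (204*√7)*(-10) = -2040*√7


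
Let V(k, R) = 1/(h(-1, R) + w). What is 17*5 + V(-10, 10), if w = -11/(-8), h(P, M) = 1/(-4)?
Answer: 773/9 ≈ 85.889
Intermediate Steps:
h(P, M) = -¼ (h(P, M) = 1*(-¼) = -¼)
w = 11/8 (w = -11*(-⅛) = 11/8 ≈ 1.3750)
V(k, R) = 8/9 (V(k, R) = 1/(-¼ + 11/8) = 1/(9/8) = 8/9)
17*5 + V(-10, 10) = 17*5 + 8/9 = 85 + 8/9 = 773/9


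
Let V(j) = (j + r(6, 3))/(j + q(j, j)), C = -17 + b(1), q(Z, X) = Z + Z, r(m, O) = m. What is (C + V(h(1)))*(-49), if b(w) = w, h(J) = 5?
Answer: 11221/15 ≈ 748.07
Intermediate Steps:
q(Z, X) = 2*Z
C = -16 (C = -17 + 1 = -16)
V(j) = (6 + j)/(3*j) (V(j) = (j + 6)/(j + 2*j) = (6 + j)/((3*j)) = (6 + j)*(1/(3*j)) = (6 + j)/(3*j))
(C + V(h(1)))*(-49) = (-16 + (⅓)*(6 + 5)/5)*(-49) = (-16 + (⅓)*(⅕)*11)*(-49) = (-16 + 11/15)*(-49) = -229/15*(-49) = 11221/15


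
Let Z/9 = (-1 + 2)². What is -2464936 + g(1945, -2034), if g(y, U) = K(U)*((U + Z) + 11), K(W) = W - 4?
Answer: 1639596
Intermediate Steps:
Z = 9 (Z = 9*(-1 + 2)² = 9*1² = 9*1 = 9)
K(W) = -4 + W
g(y, U) = (-4 + U)*(20 + U) (g(y, U) = (-4 + U)*((U + 9) + 11) = (-4 + U)*((9 + U) + 11) = (-4 + U)*(20 + U))
-2464936 + g(1945, -2034) = -2464936 + (-4 - 2034)*(20 - 2034) = -2464936 - 2038*(-2014) = -2464936 + 4104532 = 1639596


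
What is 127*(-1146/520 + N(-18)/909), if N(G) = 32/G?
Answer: -595867871/2127060 ≈ -280.14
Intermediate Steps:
127*(-1146/520 + N(-18)/909) = 127*(-1146/520 + (32/(-18))/909) = 127*(-1146*1/520 + (32*(-1/18))*(1/909)) = 127*(-573/260 - 16/9*1/909) = 127*(-573/260 - 16/8181) = 127*(-4691873/2127060) = -595867871/2127060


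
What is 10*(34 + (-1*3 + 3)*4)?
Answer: 340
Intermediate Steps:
10*(34 + (-1*3 + 3)*4) = 10*(34 + (-3 + 3)*4) = 10*(34 + 0*4) = 10*(34 + 0) = 10*34 = 340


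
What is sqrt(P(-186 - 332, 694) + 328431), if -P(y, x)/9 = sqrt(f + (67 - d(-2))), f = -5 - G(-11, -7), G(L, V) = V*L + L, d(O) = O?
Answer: sqrt(328431 - 9*I*sqrt(2)) ≈ 573.09 - 0.01*I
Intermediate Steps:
G(L, V) = L + L*V (G(L, V) = L*V + L = L + L*V)
f = -71 (f = -5 - (-11)*(1 - 7) = -5 - (-11)*(-6) = -5 - 1*66 = -5 - 66 = -71)
P(y, x) = -9*I*sqrt(2) (P(y, x) = -9*sqrt(-71 + (67 - 1*(-2))) = -9*sqrt(-71 + (67 + 2)) = -9*sqrt(-71 + 69) = -9*I*sqrt(2))
sqrt(P(-186 - 332, 694) + 328431) = sqrt(-9*I*sqrt(2) + 328431) = sqrt(328431 - 9*I*sqrt(2))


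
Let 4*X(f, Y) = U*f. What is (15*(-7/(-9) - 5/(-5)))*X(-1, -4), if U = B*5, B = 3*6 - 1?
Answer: -1700/3 ≈ -566.67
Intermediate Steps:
B = 17 (B = 18 - 1 = 17)
U = 85 (U = 17*5 = 85)
X(f, Y) = 85*f/4 (X(f, Y) = (85*f)/4 = 85*f/4)
(15*(-7/(-9) - 5/(-5)))*X(-1, -4) = (15*(-7/(-9) - 5/(-5)))*((85/4)*(-1)) = (15*(-7*(-1/9) - 5*(-1/5)))*(-85/4) = (15*(7/9 + 1))*(-85/4) = (15*(16/9))*(-85/4) = (80/3)*(-85/4) = -1700/3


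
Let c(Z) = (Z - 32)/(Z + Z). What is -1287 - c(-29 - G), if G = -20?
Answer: -23207/18 ≈ -1289.3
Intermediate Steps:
c(Z) = (-32 + Z)/(2*Z) (c(Z) = (-32 + Z)/((2*Z)) = (-32 + Z)*(1/(2*Z)) = (-32 + Z)/(2*Z))
-1287 - c(-29 - G) = -1287 - (-32 + (-29 - 1*(-20)))/(2*(-29 - 1*(-20))) = -1287 - (-32 + (-29 + 20))/(2*(-29 + 20)) = -1287 - (-32 - 9)/(2*(-9)) = -1287 - (-1)*(-41)/(2*9) = -1287 - 1*41/18 = -1287 - 41/18 = -23207/18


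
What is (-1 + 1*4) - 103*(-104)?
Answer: 10715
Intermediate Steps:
(-1 + 1*4) - 103*(-104) = (-1 + 4) + 10712 = 3 + 10712 = 10715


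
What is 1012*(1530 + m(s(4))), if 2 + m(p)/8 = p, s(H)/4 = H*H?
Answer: 2050312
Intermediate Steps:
s(H) = 4*H² (s(H) = 4*(H*H) = 4*H²)
m(p) = -16 + 8*p
1012*(1530 + m(s(4))) = 1012*(1530 + (-16 + 8*(4*4²))) = 1012*(1530 + (-16 + 8*(4*16))) = 1012*(1530 + (-16 + 8*64)) = 1012*(1530 + (-16 + 512)) = 1012*(1530 + 496) = 1012*2026 = 2050312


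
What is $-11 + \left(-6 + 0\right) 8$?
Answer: $-59$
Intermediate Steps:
$-11 + \left(-6 + 0\right) 8 = -11 - 48 = -59$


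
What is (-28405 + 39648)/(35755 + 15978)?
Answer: 11243/51733 ≈ 0.21733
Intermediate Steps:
(-28405 + 39648)/(35755 + 15978) = 11243/51733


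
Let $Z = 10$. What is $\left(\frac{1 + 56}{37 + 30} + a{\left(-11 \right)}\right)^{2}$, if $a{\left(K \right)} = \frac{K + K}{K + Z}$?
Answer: $\frac{2343961}{4489} \approx 522.16$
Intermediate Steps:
$a{\left(K \right)} = \frac{2 K}{10 + K}$ ($a{\left(K \right)} = \frac{K + K}{K + 10} = \frac{2 K}{10 + K}$)
$\left(\frac{1 + 56}{37 + 30} + a{\left(-11 \right)}\right)^{2} = \left(\frac{1 + 56}{37 + 30} + 2 \left(-11\right) \frac{1}{10 - 11}\right)^{2} = \left(\frac{57}{67} + 2 \left(-11\right) \frac{1}{-1}\right)^{2} = \left(57 \cdot \frac{1}{67} + 2 \left(-11\right) \left(-1\right)\right)^{2} = \left(\frac{57}{67} + 22\right)^{2} = \left(\frac{1531}{67}\right)^{2} = \frac{2343961}{4489}$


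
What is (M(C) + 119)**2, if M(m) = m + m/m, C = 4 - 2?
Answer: 14884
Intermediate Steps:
C = 2
M(m) = 1 + m (M(m) = m + 1 = 1 + m)
(M(C) + 119)**2 = ((1 + 2) + 119)**2 = (3 + 119)**2 = 122**2 = 14884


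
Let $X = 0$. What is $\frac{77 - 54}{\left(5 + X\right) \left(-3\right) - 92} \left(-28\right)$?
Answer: $\frac{644}{107} \approx 6.0187$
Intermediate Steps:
$\frac{77 - 54}{\left(5 + X\right) \left(-3\right) - 92} \left(-28\right) = \frac{77 - 54}{\left(5 + 0\right) \left(-3\right) - 92} \left(-28\right) = \frac{23}{5 \left(-3\right) - 92} \left(-28\right) = \frac{23}{-15 - 92} \left(-28\right) = \frac{23}{-107} \left(-28\right) = 23 \left(- \frac{1}{107}\right) \left(-28\right) = \left(- \frac{23}{107}\right) \left(-28\right) = \frac{644}{107}$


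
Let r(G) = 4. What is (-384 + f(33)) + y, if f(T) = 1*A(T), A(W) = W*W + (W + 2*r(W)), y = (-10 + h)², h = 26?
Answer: 1002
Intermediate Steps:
y = 256 (y = (-10 + 26)² = 16² = 256)
A(W) = 8 + W + W² (A(W) = W*W + (W + 2*4) = W² + (W + 8) = W² + (8 + W) = 8 + W + W²)
f(T) = 8 + T + T² (f(T) = 1*(8 + T + T²) = 8 + T + T²)
(-384 + f(33)) + y = (-384 + (8 + 33 + 33²)) + 256 = (-384 + (8 + 33 + 1089)) + 256 = (-384 + 1130) + 256 = 746 + 256 = 1002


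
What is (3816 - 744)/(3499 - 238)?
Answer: 1024/1087 ≈ 0.94204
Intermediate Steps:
(3816 - 744)/(3499 - 238) = 3072/3261 = 3072*(1/3261) = 1024/1087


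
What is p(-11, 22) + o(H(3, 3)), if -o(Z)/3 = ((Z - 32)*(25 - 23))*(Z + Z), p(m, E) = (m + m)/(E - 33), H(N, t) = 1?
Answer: 374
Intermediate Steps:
p(m, E) = 2*m/(-33 + E) (p(m, E) = (2*m)/(-33 + E) = 2*m/(-33 + E))
o(Z) = -6*Z*(-64 + 2*Z) (o(Z) = -3*(Z - 32)*(25 - 23)*(Z + Z) = -3*(-32 + Z)*2*2*Z = -3*(-64 + 2*Z)*2*Z = -6*Z*(-64 + 2*Z))
p(-11, 22) + o(H(3, 3)) = 2*(-11)/(-33 + 22) + 12*1*(32 - 1*1) = 2*(-11)/(-11) + 12*1*(32 - 1) = 2*(-11)*(-1/11) + 12*1*31 = 2 + 372 = 374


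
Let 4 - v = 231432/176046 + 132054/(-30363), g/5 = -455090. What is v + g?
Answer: -675716136906480/296960261 ≈ -2.2754e+6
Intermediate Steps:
g = -2275450 (g = 5*(-455090) = -2275450)
v = 2088985970/296960261 (v = 4 - (231432/176046 + 132054/(-30363)) = 4 - (231432*(1/176046) + 132054*(-1/30363)) = 4 - (38572/29341 - 44018/10121) = 4 - 1*(-901144926/296960261) = 4 + 901144926/296960261 = 2088985970/296960261 ≈ 7.0346)
v + g = 2088985970/296960261 - 2275450 = -675716136906480/296960261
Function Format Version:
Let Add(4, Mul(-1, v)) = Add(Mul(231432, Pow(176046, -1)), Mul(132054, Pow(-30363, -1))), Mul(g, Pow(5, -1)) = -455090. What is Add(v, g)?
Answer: Rational(-675716136906480, 296960261) ≈ -2.2754e+6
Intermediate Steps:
g = -2275450 (g = Mul(5, -455090) = -2275450)
v = Rational(2088985970, 296960261) (v = Add(4, Mul(-1, Add(Mul(231432, Pow(176046, -1)), Mul(132054, Pow(-30363, -1))))) = Add(4, Mul(-1, Add(Mul(231432, Rational(1, 176046)), Mul(132054, Rational(-1, 30363))))) = Add(4, Mul(-1, Add(Rational(38572, 29341), Rational(-44018, 10121)))) = Add(4, Mul(-1, Rational(-901144926, 296960261))) = Add(4, Rational(901144926, 296960261)) = Rational(2088985970, 296960261) ≈ 7.0346)
Add(v, g) = Add(Rational(2088985970, 296960261), -2275450) = Rational(-675716136906480, 296960261)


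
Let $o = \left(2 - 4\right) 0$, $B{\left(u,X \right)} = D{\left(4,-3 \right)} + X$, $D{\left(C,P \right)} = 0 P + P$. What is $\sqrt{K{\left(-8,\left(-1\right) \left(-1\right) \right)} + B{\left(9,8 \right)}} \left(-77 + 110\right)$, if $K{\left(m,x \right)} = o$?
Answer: $33 \sqrt{5} \approx 73.79$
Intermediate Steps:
$D{\left(C,P \right)} = P$ ($D{\left(C,P \right)} = 0 + P = P$)
$B{\left(u,X \right)} = -3 + X$
$o = 0$ ($o = \left(-2\right) 0 = 0$)
$K{\left(m,x \right)} = 0$
$\sqrt{K{\left(-8,\left(-1\right) \left(-1\right) \right)} + B{\left(9,8 \right)}} \left(-77 + 110\right) = \sqrt{0 + \left(-3 + 8\right)} \left(-77 + 110\right) = \sqrt{0 + 5} \cdot 33 = \sqrt{5} \cdot 33 = 33 \sqrt{5}$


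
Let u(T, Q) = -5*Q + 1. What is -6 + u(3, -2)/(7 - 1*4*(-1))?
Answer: -5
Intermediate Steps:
u(T, Q) = 1 - 5*Q
-6 + u(3, -2)/(7 - 1*4*(-1)) = -6 + (1 - 5*(-2))/(7 - 1*4*(-1)) = -6 + (1 + 10)/(7 - 4*(-1)) = -6 + 11/(7 + 4) = -6 + 11/11 = -6 + (1/11)*11 = -6 + 1 = -5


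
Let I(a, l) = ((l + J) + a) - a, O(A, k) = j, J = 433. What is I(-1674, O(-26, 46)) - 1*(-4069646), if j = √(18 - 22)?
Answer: 4070079 + 2*I ≈ 4.0701e+6 + 2.0*I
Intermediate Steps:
j = 2*I (j = √(-4) = 2*I ≈ 2.0*I)
O(A, k) = 2*I
I(a, l) = 433 + l (I(a, l) = ((l + 433) + a) - a = ((433 + l) + a) - a = (433 + a + l) - a = 433 + l)
I(-1674, O(-26, 46)) - 1*(-4069646) = (433 + 2*I) - 1*(-4069646) = (433 + 2*I) + 4069646 = 4070079 + 2*I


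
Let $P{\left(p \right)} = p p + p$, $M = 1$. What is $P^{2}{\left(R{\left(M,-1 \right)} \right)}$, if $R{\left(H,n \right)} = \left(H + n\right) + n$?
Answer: $0$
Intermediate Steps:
$R{\left(H,n \right)} = H + 2 n$
$P{\left(p \right)} = p + p^{2}$ ($P{\left(p \right)} = p^{2} + p = p + p^{2}$)
$P^{2}{\left(R{\left(M,-1 \right)} \right)} = \left(\left(1 + 2 \left(-1\right)\right) \left(1 + \left(1 + 2 \left(-1\right)\right)\right)\right)^{2} = \left(\left(1 - 2\right) \left(1 + \left(1 - 2\right)\right)\right)^{2} = \left(- (1 - 1)\right)^{2} = \left(\left(-1\right) 0\right)^{2} = 0^{2} = 0$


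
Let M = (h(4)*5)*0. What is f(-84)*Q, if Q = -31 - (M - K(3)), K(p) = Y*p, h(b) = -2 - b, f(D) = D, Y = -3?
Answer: 3360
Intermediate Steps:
K(p) = -3*p
M = 0 (M = ((-2 - 1*4)*5)*0 = ((-2 - 4)*5)*0 = -6*5*0 = -30*0 = 0)
Q = -40 (Q = -31 - (0 - (-3)*3) = -31 - (0 - 1*(-9)) = -31 - (0 + 9) = -31 - 1*9 = -31 - 9 = -40)
f(-84)*Q = -84*(-40) = 3360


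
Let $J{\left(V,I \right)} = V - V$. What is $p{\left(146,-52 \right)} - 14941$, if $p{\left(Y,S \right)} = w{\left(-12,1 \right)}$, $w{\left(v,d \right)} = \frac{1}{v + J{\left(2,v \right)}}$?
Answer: $- \frac{179293}{12} \approx -14941.0$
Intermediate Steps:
$J{\left(V,I \right)} = 0$
$w{\left(v,d \right)} = \frac{1}{v}$ ($w{\left(v,d \right)} = \frac{1}{v + 0} = \frac{1}{v}$)
$p{\left(Y,S \right)} = - \frac{1}{12}$ ($p{\left(Y,S \right)} = \frac{1}{-12} = - \frac{1}{12}$)
$p{\left(146,-52 \right)} - 14941 = - \frac{1}{12} - 14941 = - \frac{179293}{12}$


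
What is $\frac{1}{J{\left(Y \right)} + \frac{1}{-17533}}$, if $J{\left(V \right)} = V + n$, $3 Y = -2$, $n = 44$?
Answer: $\frac{52599}{2279287} \approx 0.023077$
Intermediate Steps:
$Y = - \frac{2}{3}$ ($Y = \frac{1}{3} \left(-2\right) = - \frac{2}{3} \approx -0.66667$)
$J{\left(V \right)} = 44 + V$ ($J{\left(V \right)} = V + 44 = 44 + V$)
$\frac{1}{J{\left(Y \right)} + \frac{1}{-17533}} = \frac{1}{\left(44 - \frac{2}{3}\right) + \frac{1}{-17533}} = \frac{1}{\frac{130}{3} - \frac{1}{17533}} = \frac{1}{\frac{2279287}{52599}} = \frac{52599}{2279287}$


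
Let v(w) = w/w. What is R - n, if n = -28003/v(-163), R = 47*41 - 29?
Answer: 29901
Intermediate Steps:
R = 1898 (R = 1927 - 29 = 1898)
v(w) = 1
n = -28003 (n = -28003/1 = -28003*1 = -28003)
R - n = 1898 - 1*(-28003) = 1898 + 28003 = 29901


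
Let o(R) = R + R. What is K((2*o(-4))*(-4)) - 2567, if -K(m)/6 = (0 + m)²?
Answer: -27143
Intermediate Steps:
o(R) = 2*R
K(m) = -6*m² (K(m) = -6*(0 + m)² = -6*m²)
K((2*o(-4))*(-4)) - 2567 = -6*((2*(2*(-4)))*(-4))² - 2567 = -6*((2*(-8))*(-4))² - 2567 = -6*(-16*(-4))² - 2567 = -6*64² - 2567 = -6*4096 - 2567 = -24576 - 2567 = -27143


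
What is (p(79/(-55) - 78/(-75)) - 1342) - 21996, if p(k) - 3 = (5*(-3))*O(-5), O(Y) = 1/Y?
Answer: -23332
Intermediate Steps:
p(k) = 6 (p(k) = 3 + (5*(-3))/(-5) = 3 - 15*(-⅕) = 3 + 3 = 6)
(p(79/(-55) - 78/(-75)) - 1342) - 21996 = (6 - 1342) - 21996 = -1336 - 21996 = -23332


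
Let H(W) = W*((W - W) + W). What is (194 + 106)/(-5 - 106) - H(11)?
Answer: -4577/37 ≈ -123.70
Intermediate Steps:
H(W) = W**2 (H(W) = W*(0 + W) = W*W = W**2)
(194 + 106)/(-5 - 106) - H(11) = (194 + 106)/(-5 - 106) - 1*11**2 = 300/(-111) - 1*121 = 300*(-1/111) - 121 = -100/37 - 121 = -4577/37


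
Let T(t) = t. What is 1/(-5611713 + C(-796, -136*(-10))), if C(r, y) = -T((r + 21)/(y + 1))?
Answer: -1361/7637540618 ≈ -1.7820e-7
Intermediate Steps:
C(r, y) = -(21 + r)/(1 + y) (C(r, y) = -(r + 21)/(y + 1) = -(21 + r)/(1 + y))
1/(-5611713 + C(-796, -136*(-10))) = 1/(-5611713 + (-21 - 1*(-796))/(1 - 136*(-10))) = 1/(-5611713 + (-21 + 796)/(1 + 1360)) = 1/(-5611713 + 775/1361) = 1/(-7637540618/1361) = -1361/7637540618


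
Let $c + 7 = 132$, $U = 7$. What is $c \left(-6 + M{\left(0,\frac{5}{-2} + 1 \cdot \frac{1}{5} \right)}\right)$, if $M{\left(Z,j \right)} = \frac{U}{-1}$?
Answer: $-1625$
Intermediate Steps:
$M{\left(Z,j \right)} = -7$ ($M{\left(Z,j \right)} = \frac{7}{-1} = 7 \left(-1\right) = -7$)
$c = 125$ ($c = -7 + 132 = 125$)
$c \left(-6 + M{\left(0,\frac{5}{-2} + 1 \cdot \frac{1}{5} \right)}\right) = 125 \left(-6 - 7\right) = 125 \left(-13\right) = -1625$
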